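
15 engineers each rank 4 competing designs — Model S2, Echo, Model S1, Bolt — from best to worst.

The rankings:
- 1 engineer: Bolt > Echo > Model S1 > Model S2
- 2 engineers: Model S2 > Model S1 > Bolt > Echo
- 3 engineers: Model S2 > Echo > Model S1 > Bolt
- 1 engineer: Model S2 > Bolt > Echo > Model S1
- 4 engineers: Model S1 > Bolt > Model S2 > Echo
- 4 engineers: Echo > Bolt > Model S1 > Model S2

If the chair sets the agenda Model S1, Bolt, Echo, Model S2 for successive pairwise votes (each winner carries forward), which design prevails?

Round 1: Model S1 vs Bolt — 9–6, Model S1 advances.
Round 2: Model S1 vs Echo — 6–9, Echo advances.
Round 3: Echo vs Model S2 — 5–10, Model S2 advances.
Model S2 survives the agenda.

Model S2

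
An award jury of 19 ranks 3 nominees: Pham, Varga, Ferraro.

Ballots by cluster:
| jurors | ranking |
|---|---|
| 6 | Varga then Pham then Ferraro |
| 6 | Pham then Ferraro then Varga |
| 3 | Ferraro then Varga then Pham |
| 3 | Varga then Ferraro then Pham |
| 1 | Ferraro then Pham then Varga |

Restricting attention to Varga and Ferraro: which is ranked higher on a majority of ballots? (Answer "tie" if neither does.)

Ferraro

Ballots ranking Varga above Ferraro: 6 + 3 = 9.
Ballots ranking Ferraro above Varga: 19 − 9 = 10.
Ferraro wins the head-to-head 10–9.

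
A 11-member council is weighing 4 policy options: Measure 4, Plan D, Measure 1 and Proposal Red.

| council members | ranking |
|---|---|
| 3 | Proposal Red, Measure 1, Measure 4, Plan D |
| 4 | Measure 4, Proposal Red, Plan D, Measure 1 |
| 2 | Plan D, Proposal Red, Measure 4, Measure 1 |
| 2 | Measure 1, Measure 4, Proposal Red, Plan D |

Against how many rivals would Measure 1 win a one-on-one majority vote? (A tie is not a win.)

0

Measure 1 against each rival (11 council members):
Measure 1 vs Measure 4: Measure 4 wins 6–5.
Measure 1 vs Plan D: Plan D wins 6–5.
Measure 1 vs Proposal Red: Measure 1 is ranked higher on 2 ballots, Proposal Red on 9. Proposal Red wins 9–2.
Measure 1 beats no one; loses to Measure 4, Plan D, Proposal Red — 0 pairwise wins.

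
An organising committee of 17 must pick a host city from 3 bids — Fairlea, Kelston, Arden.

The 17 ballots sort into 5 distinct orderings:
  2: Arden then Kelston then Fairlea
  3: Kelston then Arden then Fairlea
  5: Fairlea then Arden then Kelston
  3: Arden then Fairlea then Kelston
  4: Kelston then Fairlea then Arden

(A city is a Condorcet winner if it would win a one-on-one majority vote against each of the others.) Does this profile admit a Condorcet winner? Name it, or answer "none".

none

Pairwise majorities:
Fairlea vs Kelston: Fairlea preferred on 5+3 = 8 ballots; Kelston wins 9–8.
Fairlea vs Arden: 9 to 8, Fairlea.
Kelston vs Arden: Kelston is ranked higher on 3+4 = 7 ballots, Arden on 10. Arden wins 10–7.
Every city loses at least once (Fairlea loses to Kelston; Kelston loses to Arden; Arden loses to Fairlea). The majority relation contains the cycle Fairlea → Arden → Kelston → Fairlea, so there is no Condorcet winner.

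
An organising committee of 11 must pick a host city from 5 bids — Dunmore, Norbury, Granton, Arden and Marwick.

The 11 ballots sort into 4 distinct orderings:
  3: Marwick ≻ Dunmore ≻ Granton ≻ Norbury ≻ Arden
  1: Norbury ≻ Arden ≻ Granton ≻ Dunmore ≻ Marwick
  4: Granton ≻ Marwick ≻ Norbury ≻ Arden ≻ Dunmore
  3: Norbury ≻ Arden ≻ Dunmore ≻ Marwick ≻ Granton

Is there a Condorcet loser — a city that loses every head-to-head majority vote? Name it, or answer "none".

Head-to-head results (11 organisers):
Dunmore vs Norbury: 3 for Dunmore, 8 for Norbury — Norbury by 8–3.
Dunmore vs Granton: Dunmore, 6–5.
Dunmore–Arden: Arden 8–3.
Dunmore vs Marwick: Marwick wins 7–4.
Norbury vs Granton: Granton, 7–4.
Norbury–Arden: Norbury 11–0.
Norbury vs Marwick: 1+3 = 4 for Norbury, 7 for Marwick — Marwick by 7–4.
Granton vs Arden: 7 to 4, Granton.
Granton vs Marwick: Marwick wins 6–5.
Arden vs Marwick: Marwick wins 7–4.
Every city wins at least one matchup (Dunmore beats Granton; Norbury beats Dunmore; Granton beats Norbury; Arden beats Dunmore; Marwick beats Dunmore), so there is no Condorcet loser.

none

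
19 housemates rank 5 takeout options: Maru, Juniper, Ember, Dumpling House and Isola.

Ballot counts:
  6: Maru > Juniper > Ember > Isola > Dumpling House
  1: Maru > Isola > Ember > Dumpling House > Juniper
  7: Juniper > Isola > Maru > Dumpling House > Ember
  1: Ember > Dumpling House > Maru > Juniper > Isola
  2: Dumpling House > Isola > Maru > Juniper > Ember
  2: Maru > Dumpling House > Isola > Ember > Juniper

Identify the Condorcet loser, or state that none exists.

Head-to-head results (19 friends):
Maru vs Juniper: Maru is ranked higher on 6+1+1+2+2 = 12 ballots, Juniper on 7. Maru wins 12–7.
Maru vs Ember: 6+1+7+2+2 = 18 for Maru, 1 for Ember — Maru by 18–1.
Maru vs Dumpling House: 6+1+7+2 = 16 for Maru, 3 for Dumpling House — Maru by 16–3.
Maru vs Isola: Maru wins 10–9.
Juniper vs Ember: 6+7+2 = 15 for Juniper, 4 for Ember — Juniper by 15–4.
Juniper vs Dumpling House: Juniper wins 13–6.
Juniper vs Isola: 14 to 5, Juniper.
Ember–Dumpling House: Dumpling House 11–8.
Ember–Isola: Isola 12–7.
Dumpling House vs Isola: Dumpling House preferred on 1+2+2 = 5 ballots; Isola wins 14–5.
Ember is beaten in every head-to-head and is the Condorcet loser.

Ember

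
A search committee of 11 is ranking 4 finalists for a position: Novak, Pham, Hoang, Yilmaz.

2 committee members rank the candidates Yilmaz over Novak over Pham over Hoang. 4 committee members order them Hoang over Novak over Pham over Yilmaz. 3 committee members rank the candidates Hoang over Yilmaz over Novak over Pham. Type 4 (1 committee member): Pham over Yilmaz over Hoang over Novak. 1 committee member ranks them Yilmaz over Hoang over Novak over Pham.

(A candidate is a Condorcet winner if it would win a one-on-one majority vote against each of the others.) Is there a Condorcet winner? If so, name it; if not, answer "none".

Head-to-head results (11 committee members):
Novak vs Pham: Novak, 10–1.
Novak vs Hoang: Hoang wins 9–2.
Novak vs Yilmaz: Yilmaz wins 7–4.
Pham vs Hoang: Hoang wins 8–3.
Pham vs Yilmaz: Yilmaz wins 6–5.
Hoang vs Yilmaz: Hoang, 7–4.
Hoang defeats every rival head-to-head and is the Condorcet winner.

Hoang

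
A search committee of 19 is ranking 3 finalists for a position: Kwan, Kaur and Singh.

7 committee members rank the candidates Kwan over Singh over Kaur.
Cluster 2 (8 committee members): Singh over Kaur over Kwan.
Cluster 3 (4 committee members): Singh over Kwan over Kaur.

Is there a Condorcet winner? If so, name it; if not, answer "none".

Singh

Head-to-head results (19 committee members):
Kwan vs Kaur: Kwan is ranked higher on 7+4 = 11 ballots, Kaur on 8. Kwan wins 11–8.
Kwan vs Singh: 7 to 12, Singh.
Kaur vs Singh: 0 for Kaur, 19 for Singh — Singh by 19–0.
Only Singh has no losses; Singh is the Condorcet winner.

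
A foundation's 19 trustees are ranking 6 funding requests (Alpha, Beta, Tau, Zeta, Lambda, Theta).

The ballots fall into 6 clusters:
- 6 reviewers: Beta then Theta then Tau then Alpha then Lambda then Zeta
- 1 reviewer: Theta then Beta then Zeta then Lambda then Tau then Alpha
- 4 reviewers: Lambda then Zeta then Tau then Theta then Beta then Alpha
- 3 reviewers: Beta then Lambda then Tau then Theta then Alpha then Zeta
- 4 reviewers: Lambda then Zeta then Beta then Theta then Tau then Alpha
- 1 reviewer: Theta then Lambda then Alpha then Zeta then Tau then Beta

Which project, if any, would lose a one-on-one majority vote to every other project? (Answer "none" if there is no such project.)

none

Head-to-head results (19 reviewers):
Alpha vs Beta: Alpha preferred on 1 ballot; Beta wins 18–1.
Alpha vs Tau: 1 for Alpha, 18 for Tau — Tau by 18–1.
Alpha–Zeta: Alpha 10–9.
Alpha vs Lambda: 6 to 13, Lambda.
Alpha vs Theta: Theta, 19–0.
Beta vs Tau: Beta is ranked higher on 6+1+3+4 = 14 ballots, Tau on 5. Beta wins 14–5.
Beta vs Zeta: Beta, 10–9.
Beta–Lambda: Beta 10–9.
Beta–Theta: Beta 13–6.
Tau vs Zeta: 9 to 10, Zeta.
Tau–Lambda: Lambda 13–6.
Tau vs Theta: Tau is ranked higher on 4+3 = 7 ballots, Theta on 12. Theta wins 12–7.
Zeta vs Lambda: 1 for Zeta, 18 for Lambda — Lambda by 18–1.
Zeta vs Theta: Theta, 11–8.
Lambda vs Theta: Lambda wins 11–8.
Every project wins at least one matchup (Alpha beats Zeta; Beta beats Alpha; Tau beats Alpha; Zeta beats Tau; Lambda beats Alpha; Theta beats Alpha), so there is no Condorcet loser.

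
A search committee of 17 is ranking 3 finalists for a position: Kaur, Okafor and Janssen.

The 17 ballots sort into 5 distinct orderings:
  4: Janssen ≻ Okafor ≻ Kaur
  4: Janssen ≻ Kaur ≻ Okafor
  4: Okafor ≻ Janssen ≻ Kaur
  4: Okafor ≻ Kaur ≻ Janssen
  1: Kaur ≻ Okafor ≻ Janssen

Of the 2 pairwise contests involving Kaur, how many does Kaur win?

Kaur against each rival (17 committee members):
Kaur–Okafor: Okafor 12–5.
Kaur vs Janssen: 5 to 12, Janssen.
Kaur beats no one; loses to Okafor, Janssen — 0 pairwise wins.

0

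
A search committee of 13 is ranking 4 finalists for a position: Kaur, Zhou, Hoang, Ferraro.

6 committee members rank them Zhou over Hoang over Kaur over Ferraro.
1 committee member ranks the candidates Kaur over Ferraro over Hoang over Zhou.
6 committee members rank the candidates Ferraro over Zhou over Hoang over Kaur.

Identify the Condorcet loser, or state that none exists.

none

Head-to-head results (13 committee members):
Kaur vs Zhou: Zhou wins 12–1.
Kaur vs Hoang: Kaur preferred on 1 ballot; Hoang wins 12–1.
Kaur vs Ferraro: Kaur preferred on 6+1 = 7 ballots; Kaur wins 7–6.
Zhou–Hoang: Zhou 12–1.
Zhou vs Ferraro: 6 for Zhou, 7 for Ferraro — Ferraro by 7–6.
Hoang vs Ferraro: Ferraro wins 7–6.
Each candidate has at least one pairwise win (Kaur beats Ferraro; Zhou beats Kaur; Hoang beats Kaur; Ferraro beats Zhou) — no Condorcet loser.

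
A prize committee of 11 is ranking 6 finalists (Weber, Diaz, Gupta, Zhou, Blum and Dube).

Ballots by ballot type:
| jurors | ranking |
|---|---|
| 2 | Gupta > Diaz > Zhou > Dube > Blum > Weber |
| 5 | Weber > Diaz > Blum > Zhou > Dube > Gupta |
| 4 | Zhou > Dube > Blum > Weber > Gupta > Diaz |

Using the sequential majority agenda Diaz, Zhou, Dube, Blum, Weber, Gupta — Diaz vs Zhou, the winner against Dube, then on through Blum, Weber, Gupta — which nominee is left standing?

Weber

Round 1: Diaz vs Zhou — 7–4, Diaz advances.
Round 2: Diaz vs Dube — 7–4, Diaz advances.
Round 3: Diaz vs Blum — 7–4, Diaz advances.
Round 4: Diaz vs Weber — 2–9, Weber advances.
Round 5: Weber vs Gupta — 9–2, Weber advances.
Weber survives the agenda.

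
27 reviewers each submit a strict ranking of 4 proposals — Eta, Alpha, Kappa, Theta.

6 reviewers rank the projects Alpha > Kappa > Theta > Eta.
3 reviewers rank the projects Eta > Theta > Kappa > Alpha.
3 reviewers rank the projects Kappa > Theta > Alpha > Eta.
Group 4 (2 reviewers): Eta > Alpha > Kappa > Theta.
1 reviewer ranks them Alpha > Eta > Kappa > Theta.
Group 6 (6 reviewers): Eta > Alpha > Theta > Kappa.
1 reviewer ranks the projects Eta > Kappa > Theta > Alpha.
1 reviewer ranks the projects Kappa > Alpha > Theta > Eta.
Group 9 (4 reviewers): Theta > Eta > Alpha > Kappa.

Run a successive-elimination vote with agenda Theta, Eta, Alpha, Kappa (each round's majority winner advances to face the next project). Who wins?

Round 1: Theta vs Eta — 14–13, Theta advances.
Round 2: Theta vs Alpha — 11–16, Alpha advances.
Round 3: Alpha vs Kappa — 19–8, Alpha advances.
Alpha survives the agenda.

Alpha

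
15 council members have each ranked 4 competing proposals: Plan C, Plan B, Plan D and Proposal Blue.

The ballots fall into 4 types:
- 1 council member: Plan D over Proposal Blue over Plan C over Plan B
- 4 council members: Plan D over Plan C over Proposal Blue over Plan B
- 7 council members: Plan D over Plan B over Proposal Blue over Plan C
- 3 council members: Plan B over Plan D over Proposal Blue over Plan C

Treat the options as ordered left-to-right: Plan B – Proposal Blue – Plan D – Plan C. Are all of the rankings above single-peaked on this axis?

no

Axis positions: Plan B=1, Proposal Blue=2, Plan D=3, Plan C=4.
Type 1 (peak Plan D at position 3): ranking walks positions 3-2-4-1, expanding outward from the peak — single-peaked.
Type 2 (peak Plan D at position 3): ranking walks positions 3-4-2-1, expanding outward from the peak — single-peaked.
Type 3: ranking walks positions 3-1-2-4; Plan B is ranked above Proposal Blue even though Proposal Blue lies between Plan B and the peak Plan D on the axis — preferences dip and rise again. Not single-peaked.
Type 4: ranking walks positions 1-3-2-4; Plan D is ranked above Proposal Blue even though Proposal Blue lies between Plan D and the peak Plan B on the axis — preferences dip and rise again. Not single-peaked.
Type 3 violates single-peakedness, so the profile is not single-peaked on this axis.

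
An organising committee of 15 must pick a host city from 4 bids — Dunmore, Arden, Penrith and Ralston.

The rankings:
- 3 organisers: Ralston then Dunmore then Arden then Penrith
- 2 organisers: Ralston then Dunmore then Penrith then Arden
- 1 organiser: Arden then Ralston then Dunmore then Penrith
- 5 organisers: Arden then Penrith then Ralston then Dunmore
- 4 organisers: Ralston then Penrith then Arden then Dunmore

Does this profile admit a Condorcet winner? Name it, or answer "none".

Check each pair by majority over 15 ballots:
Dunmore vs Arden: 3+2 = 5 for Dunmore, 10 for Arden — Arden by 10–5.
Dunmore vs Penrith: Dunmore is ranked higher on 3+2+1 = 6 ballots, Penrith on 9. Penrith wins 9–6.
Dunmore vs Ralston: Dunmore preferred on 0 ballots; Ralston wins 15–0.
Arden vs Penrith: 9 to 6, Arden.
Arden vs Ralston: 1+5 = 6 for Arden, 9 for Ralston — Ralston by 9–6.
Penrith vs Ralston: Penrith is ranked higher on 5 ballots, Ralston on 10. Ralston wins 10–5.
Ralston beats each of Dunmore, Arden, Penrith — Ralston is the Condorcet winner.

Ralston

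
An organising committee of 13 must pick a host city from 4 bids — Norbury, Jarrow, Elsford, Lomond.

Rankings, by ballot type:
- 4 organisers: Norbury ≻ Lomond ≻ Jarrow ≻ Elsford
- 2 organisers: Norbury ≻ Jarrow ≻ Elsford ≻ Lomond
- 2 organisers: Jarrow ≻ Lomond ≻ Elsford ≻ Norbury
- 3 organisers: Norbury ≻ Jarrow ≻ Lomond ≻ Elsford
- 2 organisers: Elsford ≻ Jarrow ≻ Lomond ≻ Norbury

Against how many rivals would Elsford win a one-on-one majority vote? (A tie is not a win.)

Elsford against each rival (13 organisers):
Elsford vs Norbury: Elsford is ranked higher on 2+2 = 4 ballots, Norbury on 9. Norbury wins 9–4.
Elsford vs Jarrow: 2 for Elsford, 11 for Jarrow — Jarrow by 11–2.
Elsford vs Lomond: Lomond, 9–4.
Elsford beats no one; loses to Norbury, Jarrow, Lomond — 0 pairwise wins.

0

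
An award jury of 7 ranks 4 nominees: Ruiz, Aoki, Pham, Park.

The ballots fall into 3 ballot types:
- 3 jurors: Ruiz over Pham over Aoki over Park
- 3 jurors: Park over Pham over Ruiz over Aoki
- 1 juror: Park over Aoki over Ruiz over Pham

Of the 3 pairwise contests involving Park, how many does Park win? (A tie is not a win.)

3

Park against each rival (7 jurors):
Park vs Ruiz: Park preferred on 3+1 = 4 ballots; Park wins 4–3.
Park vs Aoki: Park wins 4–3.
Park–Pham: Park 4–3.
Park beats Ruiz, Aoki, Pham — 3 pairwise wins.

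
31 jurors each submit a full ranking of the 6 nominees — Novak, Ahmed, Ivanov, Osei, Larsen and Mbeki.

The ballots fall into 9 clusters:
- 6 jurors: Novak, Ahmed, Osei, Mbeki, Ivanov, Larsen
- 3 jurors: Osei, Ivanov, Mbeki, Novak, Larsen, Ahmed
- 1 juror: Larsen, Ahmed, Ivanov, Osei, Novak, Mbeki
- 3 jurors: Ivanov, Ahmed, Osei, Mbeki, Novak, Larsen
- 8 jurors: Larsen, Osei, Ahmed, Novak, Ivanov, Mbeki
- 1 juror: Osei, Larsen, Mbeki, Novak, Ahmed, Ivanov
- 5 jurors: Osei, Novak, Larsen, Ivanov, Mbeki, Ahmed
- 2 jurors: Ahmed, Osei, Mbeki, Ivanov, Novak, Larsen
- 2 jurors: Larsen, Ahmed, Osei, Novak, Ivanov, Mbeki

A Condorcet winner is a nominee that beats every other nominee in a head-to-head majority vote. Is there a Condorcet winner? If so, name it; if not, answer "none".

Osei

Check each pair by majority over 31 ballots:
Novak vs Ahmed: Novak is ranked higher on 6+3+1+5 = 15 ballots, Ahmed on 16. Ahmed wins 16–15.
Novak–Ivanov: Novak 22–9.
Novak–Osei: Osei 25–6.
Novak vs Larsen: Novak, 19–12.
Novak–Mbeki: Novak 22–9.
Ahmed vs Ivanov: Ahmed wins 20–11.
Ahmed vs Osei: Ahmed preferred on 6+1+3+2+2 = 14 ballots; Osei wins 17–14.
Ahmed vs Larsen: Larsen wins 20–11.
Ahmed vs Mbeki: Ahmed wins 22–9.
Ivanov vs Osei: Osei, 27–4.
Ivanov–Larsen: Larsen 17–14.
Ivanov vs Mbeki: 3+1+3+8+5+2 = 22 for Ivanov, 9 for Mbeki — Ivanov by 22–9.
Osei vs Larsen: Osei, 20–11.
Osei vs Mbeki: Osei wins 31–0.
Larsen vs Mbeki: Larsen preferred on 1+8+1+5+2 = 17 ballots; Larsen wins 17–14.
Only Osei has no losses; Osei is the Condorcet winner.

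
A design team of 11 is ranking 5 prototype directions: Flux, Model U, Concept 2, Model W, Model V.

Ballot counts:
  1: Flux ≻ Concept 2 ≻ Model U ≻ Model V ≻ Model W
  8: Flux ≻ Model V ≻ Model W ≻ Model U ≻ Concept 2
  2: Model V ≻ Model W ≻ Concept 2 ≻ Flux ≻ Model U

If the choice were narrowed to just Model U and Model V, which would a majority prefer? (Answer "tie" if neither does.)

Ballots ranking Model U above Model V: 1.
Ballots ranking Model V above Model U: 11 − 1 = 10.
Model V wins the head-to-head 10–1.

Model V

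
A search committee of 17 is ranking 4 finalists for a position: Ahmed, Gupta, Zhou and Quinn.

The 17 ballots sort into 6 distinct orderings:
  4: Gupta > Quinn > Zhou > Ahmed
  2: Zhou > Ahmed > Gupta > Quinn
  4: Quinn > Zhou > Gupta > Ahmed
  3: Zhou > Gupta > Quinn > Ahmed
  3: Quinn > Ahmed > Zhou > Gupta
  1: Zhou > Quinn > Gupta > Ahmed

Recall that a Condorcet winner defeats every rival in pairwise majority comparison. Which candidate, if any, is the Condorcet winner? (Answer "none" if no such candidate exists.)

Check each pair by majority over 17 ballots:
Ahmed vs Gupta: Gupta wins 12–5.
Ahmed vs Zhou: Zhou wins 14–3.
Ahmed vs Quinn: Quinn, 15–2.
Gupta vs Zhou: 4 for Gupta, 13 for Zhou — Zhou by 13–4.
Gupta–Quinn: Gupta 9–8.
Zhou–Quinn: Quinn 11–6.
Each candidate drops at least one matchup (Ahmed loses to Gupta; Gupta loses to Zhou; Zhou loses to Quinn; Quinn loses to Gupta); the cycle Gupta → Quinn → Zhou → Gupta rules out a Condorcet winner.

none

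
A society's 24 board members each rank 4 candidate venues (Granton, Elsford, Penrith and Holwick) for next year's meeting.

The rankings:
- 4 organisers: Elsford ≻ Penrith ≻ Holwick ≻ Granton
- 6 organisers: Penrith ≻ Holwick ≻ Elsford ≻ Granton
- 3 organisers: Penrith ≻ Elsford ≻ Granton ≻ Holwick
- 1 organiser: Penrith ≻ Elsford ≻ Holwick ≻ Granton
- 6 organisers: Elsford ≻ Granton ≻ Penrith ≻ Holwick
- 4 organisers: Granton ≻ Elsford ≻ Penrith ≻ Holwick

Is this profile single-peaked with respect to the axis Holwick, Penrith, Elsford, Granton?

Axis positions: Holwick=1, Penrith=2, Elsford=3, Granton=4.
Type 1 (peak Elsford at position 3): ranking walks positions 3-2-1-4, expanding outward from the peak — single-peaked.
Type 2 (peak Penrith at position 2): ranking walks positions 2-1-3-4, expanding outward from the peak — single-peaked.
Type 3 (peak Penrith at position 2): ranking walks positions 2-3-4-1, expanding outward from the peak — single-peaked.
Type 4 (peak Penrith at position 2): ranking walks positions 2-3-1-4, expanding outward from the peak — single-peaked.
Type 5 (peak Elsford at position 3): ranking walks positions 3-4-2-1, expanding outward from the peak — single-peaked.
Type 6 (peak Granton at position 4): ranking walks positions 4-3-2-1, expanding outward from the peak — single-peaked.
Every ranking is single-peaked on this axis.

yes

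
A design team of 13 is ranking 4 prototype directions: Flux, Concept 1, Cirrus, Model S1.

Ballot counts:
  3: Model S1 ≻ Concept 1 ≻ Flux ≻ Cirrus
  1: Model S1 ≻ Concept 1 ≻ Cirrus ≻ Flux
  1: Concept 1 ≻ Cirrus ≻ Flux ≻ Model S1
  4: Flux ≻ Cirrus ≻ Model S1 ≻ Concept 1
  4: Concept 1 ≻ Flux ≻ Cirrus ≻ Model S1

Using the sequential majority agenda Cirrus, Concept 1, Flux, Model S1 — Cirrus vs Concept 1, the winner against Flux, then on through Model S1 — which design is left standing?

Model S1

Round 1: Cirrus vs Concept 1 — 4–9, Concept 1 advances.
Round 2: Concept 1 vs Flux — 9–4, Concept 1 advances.
Round 3: Concept 1 vs Model S1 — 5–8, Model S1 advances.
Model S1 survives the agenda.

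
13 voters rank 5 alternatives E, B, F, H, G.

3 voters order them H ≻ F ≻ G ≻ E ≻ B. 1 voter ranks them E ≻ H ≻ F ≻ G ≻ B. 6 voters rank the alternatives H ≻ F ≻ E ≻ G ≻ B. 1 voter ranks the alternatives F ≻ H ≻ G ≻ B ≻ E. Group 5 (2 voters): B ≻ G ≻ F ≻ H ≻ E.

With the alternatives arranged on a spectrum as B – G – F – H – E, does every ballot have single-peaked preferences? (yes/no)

Axis positions: B=1, G=2, F=3, H=4, E=5.
Group 1 (peak H at position 4): ranking walks positions 4-3-2-5-1, expanding outward from the peak — single-peaked.
Group 2 (peak E at position 5): ranking walks positions 5-4-3-2-1, expanding outward from the peak — single-peaked.
Group 3 (peak H at position 4): ranking walks positions 4-3-5-2-1, expanding outward from the peak — single-peaked.
Group 4 (peak F at position 3): ranking walks positions 3-4-2-1-5, expanding outward from the peak — single-peaked.
Group 5 (peak B at position 1): ranking walks positions 1-2-3-4-5, expanding outward from the peak — single-peaked.
Every ranking is single-peaked on this axis.

yes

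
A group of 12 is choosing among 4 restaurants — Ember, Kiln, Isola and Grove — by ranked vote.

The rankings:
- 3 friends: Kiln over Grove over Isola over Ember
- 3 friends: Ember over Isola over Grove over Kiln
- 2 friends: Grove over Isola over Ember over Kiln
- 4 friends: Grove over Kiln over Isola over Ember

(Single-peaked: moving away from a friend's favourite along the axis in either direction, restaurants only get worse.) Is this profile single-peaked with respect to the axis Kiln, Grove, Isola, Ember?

yes

Axis positions: Kiln=1, Grove=2, Isola=3, Ember=4.
Bloc 1 (peak Kiln at position 1): ranking walks positions 1-2-3-4, expanding outward from the peak — single-peaked.
Bloc 2 (peak Ember at position 4): ranking walks positions 4-3-2-1, expanding outward from the peak — single-peaked.
Bloc 3 (peak Grove at position 2): ranking walks positions 2-3-4-1, expanding outward from the peak — single-peaked.
Bloc 4 (peak Grove at position 2): ranking walks positions 2-1-3-4, expanding outward from the peak — single-peaked.
Every ranking is single-peaked on this axis.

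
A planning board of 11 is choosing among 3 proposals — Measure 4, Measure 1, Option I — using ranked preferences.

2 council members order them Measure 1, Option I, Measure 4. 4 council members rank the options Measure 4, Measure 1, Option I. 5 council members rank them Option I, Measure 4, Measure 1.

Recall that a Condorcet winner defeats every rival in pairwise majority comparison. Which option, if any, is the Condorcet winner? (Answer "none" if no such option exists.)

none

Head-to-head results (11 council members):
Measure 4 vs Measure 1: 4+5 = 9 for Measure 4, 2 for Measure 1 — Measure 4 by 9–2.
Measure 4 vs Option I: 4 to 7, Option I.
Measure 1 vs Option I: 6 to 5, Measure 1.
Every option loses at least once (Measure 4 loses to Option I; Measure 1 loses to Measure 4; Option I loses to Measure 1). The majority relation contains the cycle Measure 4 beats Measure 1 beats Option I beats Measure 4, so there is no Condorcet winner.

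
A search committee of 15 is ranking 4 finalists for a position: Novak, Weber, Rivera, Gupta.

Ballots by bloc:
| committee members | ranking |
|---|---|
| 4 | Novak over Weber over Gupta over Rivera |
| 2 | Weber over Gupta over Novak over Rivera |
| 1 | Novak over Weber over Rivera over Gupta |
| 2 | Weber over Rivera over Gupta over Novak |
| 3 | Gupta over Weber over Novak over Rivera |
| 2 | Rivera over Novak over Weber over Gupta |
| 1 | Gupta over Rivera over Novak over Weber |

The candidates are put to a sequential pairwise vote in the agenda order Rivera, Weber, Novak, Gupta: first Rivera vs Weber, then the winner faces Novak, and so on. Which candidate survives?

Gupta

Round 1: Rivera vs Weber — 3–12, Weber advances.
Round 2: Weber vs Novak — 7–8, Novak advances.
Round 3: Novak vs Gupta — 7–8, Gupta advances.
Gupta survives the agenda.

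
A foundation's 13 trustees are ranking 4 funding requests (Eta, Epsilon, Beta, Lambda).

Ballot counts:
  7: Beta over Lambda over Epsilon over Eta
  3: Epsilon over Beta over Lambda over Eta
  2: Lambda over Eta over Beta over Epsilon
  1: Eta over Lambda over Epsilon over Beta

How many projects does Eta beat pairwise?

Eta against each rival (13 reviewers):
Eta vs Epsilon: 2+1 = 3 for Eta, 10 for Epsilon — Epsilon by 10–3.
Eta–Beta: Beta 10–3.
Eta–Lambda: Lambda 12–1.
Eta beats no one; loses to Epsilon, Beta, Lambda — 0 pairwise wins.

0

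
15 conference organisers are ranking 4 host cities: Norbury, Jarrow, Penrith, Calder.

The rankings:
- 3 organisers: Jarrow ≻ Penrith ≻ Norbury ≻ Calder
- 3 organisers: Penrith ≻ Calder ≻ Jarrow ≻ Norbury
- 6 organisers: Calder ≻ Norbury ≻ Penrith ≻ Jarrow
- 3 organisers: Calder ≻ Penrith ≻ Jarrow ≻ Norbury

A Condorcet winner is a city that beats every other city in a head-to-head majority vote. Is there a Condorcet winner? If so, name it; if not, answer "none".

Pairwise majorities:
Norbury vs Jarrow: Norbury preferred on 6 ballots; Jarrow wins 9–6.
Norbury vs Penrith: Norbury preferred on 6 ballots; Penrith wins 9–6.
Norbury–Calder: Calder 12–3.
Jarrow–Penrith: Penrith 12–3.
Jarrow vs Calder: 3 for Jarrow, 12 for Calder — Calder by 12–3.
Penrith vs Calder: Calder wins 9–6.
Calder defeats every rival head-to-head and is the Condorcet winner.

Calder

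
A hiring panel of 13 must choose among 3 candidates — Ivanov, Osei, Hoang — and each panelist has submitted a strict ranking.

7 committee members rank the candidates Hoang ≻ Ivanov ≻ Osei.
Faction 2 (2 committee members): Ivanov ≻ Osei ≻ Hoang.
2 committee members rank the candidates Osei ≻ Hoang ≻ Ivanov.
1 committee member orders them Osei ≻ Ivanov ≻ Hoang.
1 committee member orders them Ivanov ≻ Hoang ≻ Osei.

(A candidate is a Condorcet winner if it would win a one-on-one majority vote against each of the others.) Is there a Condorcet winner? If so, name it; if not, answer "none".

Pairwise majorities:
Ivanov vs Osei: Ivanov, 10–3.
Ivanov vs Hoang: Hoang, 9–4.
Osei vs Hoang: Hoang wins 8–5.
Hoang defeats every rival head-to-head and is the Condorcet winner.

Hoang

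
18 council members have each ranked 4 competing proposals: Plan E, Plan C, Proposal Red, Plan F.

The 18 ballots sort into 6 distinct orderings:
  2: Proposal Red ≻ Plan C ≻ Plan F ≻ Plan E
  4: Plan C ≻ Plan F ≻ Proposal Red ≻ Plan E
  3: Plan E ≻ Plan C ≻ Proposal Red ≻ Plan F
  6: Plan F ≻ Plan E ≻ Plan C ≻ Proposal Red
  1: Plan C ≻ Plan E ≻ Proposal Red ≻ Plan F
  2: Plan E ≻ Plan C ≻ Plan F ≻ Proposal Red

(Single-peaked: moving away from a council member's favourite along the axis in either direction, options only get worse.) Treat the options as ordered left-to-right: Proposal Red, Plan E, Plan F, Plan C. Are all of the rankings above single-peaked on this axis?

Axis positions: Proposal Red=1, Plan E=2, Plan F=3, Plan C=4.
Ballot type 1: ranking walks positions 1-4-3-2; Plan C is ranked above Plan E even though Plan E lies between Plan C and the peak Proposal Red on the axis — preferences dip and rise again. Not single-peaked.
Ballot type 2: ranking walks positions 4-3-1-2; Proposal Red is ranked above Plan E even though Plan E lies between Proposal Red and the peak Plan C on the axis — preferences dip and rise again. Not single-peaked.
Ballot type 3: ranking walks positions 2-4-1-3; Plan C is ranked above Plan F even though Plan F lies between Plan C and the peak Plan E on the axis — preferences dip and rise again. Not single-peaked.
Ballot type 4 (peak Plan F at position 3): ranking walks positions 3-2-4-1, expanding outward from the peak — single-peaked.
Ballot type 5: ranking walks positions 4-2-1-3; Plan E is ranked above Plan F even though Plan F lies between Plan E and the peak Plan C on the axis — preferences dip and rise again. Not single-peaked.
Ballot type 6: ranking walks positions 2-4-3-1; Plan C is ranked above Plan F even though Plan F lies between Plan C and the peak Plan E on the axis — preferences dip and rise again. Not single-peaked.
Ballot type 1 violates single-peakedness, so the profile is not single-peaked on this axis.

no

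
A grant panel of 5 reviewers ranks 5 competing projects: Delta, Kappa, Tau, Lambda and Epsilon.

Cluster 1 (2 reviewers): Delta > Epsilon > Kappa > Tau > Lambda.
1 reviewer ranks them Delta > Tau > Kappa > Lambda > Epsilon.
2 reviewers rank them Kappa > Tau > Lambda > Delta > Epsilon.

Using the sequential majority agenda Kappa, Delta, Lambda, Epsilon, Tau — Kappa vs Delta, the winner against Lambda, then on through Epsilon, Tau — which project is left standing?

Delta

Round 1: Kappa vs Delta — 2–3, Delta advances.
Round 2: Delta vs Lambda — 3–2, Delta advances.
Round 3: Delta vs Epsilon — 5–0, Delta advances.
Round 4: Delta vs Tau — 3–2, Delta advances.
The agenda winner is Delta.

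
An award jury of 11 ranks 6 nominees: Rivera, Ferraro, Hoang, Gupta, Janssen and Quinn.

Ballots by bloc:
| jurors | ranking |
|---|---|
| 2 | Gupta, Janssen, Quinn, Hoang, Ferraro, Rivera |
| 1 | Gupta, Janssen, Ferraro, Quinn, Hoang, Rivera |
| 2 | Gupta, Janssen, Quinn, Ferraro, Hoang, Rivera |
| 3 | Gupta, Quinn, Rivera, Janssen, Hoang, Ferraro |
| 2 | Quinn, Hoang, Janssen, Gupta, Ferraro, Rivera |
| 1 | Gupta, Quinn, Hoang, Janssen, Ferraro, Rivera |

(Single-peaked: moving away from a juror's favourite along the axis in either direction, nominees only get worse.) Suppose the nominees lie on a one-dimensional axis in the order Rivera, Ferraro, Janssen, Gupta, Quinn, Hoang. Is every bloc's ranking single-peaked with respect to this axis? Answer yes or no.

no

Axis positions: Rivera=1, Ferraro=2, Janssen=3, Gupta=4, Quinn=5, Hoang=6.
Bloc 1 (peak Gupta at position 4): ranking walks positions 4-3-5-6-2-1, expanding outward from the peak — single-peaked.
Bloc 2 (peak Gupta at position 4): ranking walks positions 4-3-2-5-6-1, expanding outward from the peak — single-peaked.
Bloc 3 (peak Gupta at position 4): ranking walks positions 4-3-5-2-6-1, expanding outward from the peak — single-peaked.
Bloc 4: ranking walks positions 4-5-1-3-6-2; Rivera is ranked above Janssen even though Janssen lies between Rivera and the peak Gupta on the axis — preferences dip and rise again. Not single-peaked.
Bloc 5: ranking walks positions 5-6-3-4-2-1; Janssen is ranked above Gupta even though Gupta lies between Janssen and the peak Quinn on the axis — preferences dip and rise again. Not single-peaked.
Bloc 6 (peak Gupta at position 4): ranking walks positions 4-5-6-3-2-1, expanding outward from the peak — single-peaked.
Bloc 4 violates single-peakedness, so the profile is not single-peaked on this axis.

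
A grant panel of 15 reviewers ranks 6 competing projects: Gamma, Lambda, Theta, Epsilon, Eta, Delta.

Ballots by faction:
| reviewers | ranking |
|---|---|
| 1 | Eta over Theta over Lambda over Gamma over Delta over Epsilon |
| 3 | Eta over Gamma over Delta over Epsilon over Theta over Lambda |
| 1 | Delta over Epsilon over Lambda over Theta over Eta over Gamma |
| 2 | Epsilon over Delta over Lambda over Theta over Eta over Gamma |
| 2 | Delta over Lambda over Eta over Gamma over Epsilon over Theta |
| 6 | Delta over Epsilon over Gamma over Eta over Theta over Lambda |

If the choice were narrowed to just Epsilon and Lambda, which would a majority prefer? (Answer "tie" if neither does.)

Ballots ranking Epsilon above Lambda: 3 + 1 + 2 + 6 = 12.
Ballots ranking Lambda above Epsilon: 15 − 12 = 3.
Epsilon wins the head-to-head 12–3.

Epsilon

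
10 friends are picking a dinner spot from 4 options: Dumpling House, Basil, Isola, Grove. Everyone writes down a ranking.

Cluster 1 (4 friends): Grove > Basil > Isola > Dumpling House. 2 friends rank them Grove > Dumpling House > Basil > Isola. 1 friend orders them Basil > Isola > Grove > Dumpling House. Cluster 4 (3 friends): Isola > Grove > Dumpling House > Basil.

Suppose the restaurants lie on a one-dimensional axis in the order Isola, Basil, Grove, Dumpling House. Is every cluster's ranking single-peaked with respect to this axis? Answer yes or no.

Axis positions: Isola=1, Basil=2, Grove=3, Dumpling House=4.
Cluster 1 (peak Grove at position 3): ranking walks positions 3-2-1-4, expanding outward from the peak — single-peaked.
Cluster 2 (peak Grove at position 3): ranking walks positions 3-4-2-1, expanding outward from the peak — single-peaked.
Cluster 3 (peak Basil at position 2): ranking walks positions 2-1-3-4, expanding outward from the peak — single-peaked.
Cluster 4: ranking walks positions 1-3-4-2; Grove is ranked above Basil even though Basil lies between Grove and the peak Isola on the axis — preferences dip and rise again. Not single-peaked.
Cluster 4 violates single-peakedness, so the profile is not single-peaked on this axis.

no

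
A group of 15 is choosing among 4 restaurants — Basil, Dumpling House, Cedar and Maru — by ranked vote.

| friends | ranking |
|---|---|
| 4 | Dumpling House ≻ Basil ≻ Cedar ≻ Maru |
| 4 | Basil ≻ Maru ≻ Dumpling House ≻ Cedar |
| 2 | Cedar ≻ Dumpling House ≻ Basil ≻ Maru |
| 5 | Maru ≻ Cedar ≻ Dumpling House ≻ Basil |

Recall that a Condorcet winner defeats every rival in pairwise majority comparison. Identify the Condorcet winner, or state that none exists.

none

Head-to-head results (15 friends):
Basil vs Dumpling House: Dumpling House wins 11–4.
Basil vs Cedar: Basil wins 8–7.
Basil vs Maru: Basil, 10–5.
Dumpling House vs Cedar: 4+4 = 8 for Dumpling House, 7 for Cedar — Dumpling House by 8–7.
Dumpling House vs Maru: Dumpling House is ranked higher on 4+2 = 6 ballots, Maru on 9. Maru wins 9–6.
Cedar vs Maru: 4+2 = 6 for Cedar, 9 for Maru — Maru by 9–6.
No restaurant is unbeaten: Basil loses to Dumpling House; Dumpling House loses to Maru; Cedar loses to Basil; Maru loses to Basil. In particular Basil beats Maru beats Dumpling House beats Basil is a majority cycle — no Condorcet winner exists.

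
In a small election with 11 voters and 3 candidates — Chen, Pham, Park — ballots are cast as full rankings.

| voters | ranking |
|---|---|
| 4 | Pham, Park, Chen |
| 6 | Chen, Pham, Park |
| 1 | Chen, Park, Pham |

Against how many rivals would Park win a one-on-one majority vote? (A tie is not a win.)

0

Park against each rival (11 voters):
Park–Chen: Chen 7–4.
Park vs Pham: Park preferred on 1 ballot; Pham wins 10–1.
Park beats no one; loses to Chen, Pham — 0 pairwise wins.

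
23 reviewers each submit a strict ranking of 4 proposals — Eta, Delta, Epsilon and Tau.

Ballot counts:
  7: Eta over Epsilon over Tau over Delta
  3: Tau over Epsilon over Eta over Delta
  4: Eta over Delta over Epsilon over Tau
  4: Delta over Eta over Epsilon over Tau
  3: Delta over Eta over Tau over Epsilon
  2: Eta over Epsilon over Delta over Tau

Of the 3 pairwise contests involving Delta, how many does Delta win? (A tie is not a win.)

1

Delta against each rival (23 reviewers):
Delta vs Eta: Eta, 16–7.
Delta vs Epsilon: 11 to 12, Epsilon.
Delta vs Tau: Delta wins 13–10.
Delta beats Tau; loses to Eta, Epsilon — 1 pairwise win.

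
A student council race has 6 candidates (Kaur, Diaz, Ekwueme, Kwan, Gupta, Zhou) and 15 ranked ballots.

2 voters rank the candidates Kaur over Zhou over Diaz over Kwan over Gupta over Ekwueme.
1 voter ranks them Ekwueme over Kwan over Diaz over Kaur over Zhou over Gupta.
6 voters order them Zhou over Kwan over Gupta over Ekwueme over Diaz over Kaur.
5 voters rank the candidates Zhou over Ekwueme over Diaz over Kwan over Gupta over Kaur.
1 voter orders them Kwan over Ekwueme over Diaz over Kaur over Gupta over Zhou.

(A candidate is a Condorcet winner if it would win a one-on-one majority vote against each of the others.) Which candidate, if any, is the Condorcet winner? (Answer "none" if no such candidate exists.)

Check each pair by majority over 15 ballots:
Kaur–Diaz: Diaz 13–2.
Kaur vs Ekwueme: Ekwueme wins 13–2.
Kaur vs Kwan: Kwan wins 13–2.
Kaur–Gupta: Gupta 11–4.
Kaur vs Zhou: Zhou wins 11–4.
Diaz vs Ekwueme: Ekwueme, 13–2.
Diaz–Kwan: Kwan 8–7.
Diaz vs Gupta: Diaz, 9–6.
Diaz vs Zhou: Zhou wins 13–2.
Ekwueme–Kwan: Kwan 9–6.
Ekwueme vs Gupta: Gupta, 8–7.
Ekwueme–Zhou: Zhou 13–2.
Kwan vs Gupta: Kwan wins 15–0.
Kwan–Zhou: Zhou 13–2.
Gupta vs Zhou: Zhou, 14–1.
Only Zhou has no losses; Zhou is the Condorcet winner.

Zhou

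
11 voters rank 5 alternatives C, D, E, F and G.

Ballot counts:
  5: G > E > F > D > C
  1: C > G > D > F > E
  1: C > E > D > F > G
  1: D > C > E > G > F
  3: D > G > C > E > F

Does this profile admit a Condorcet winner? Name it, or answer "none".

Check each pair by majority over 11 ballots:
C vs D: D, 9–2.
C vs E: C wins 6–5.
C vs F: C wins 6–5.
C–G: G 8–3.
D–E: E 6–5.
D vs F: D wins 6–5.
D vs G: G wins 6–5.
E vs F: E, 10–1.
E–G: G 9–2.
F vs G: G wins 10–1.
G wins every pairwise contest, so G is the Condorcet winner.

G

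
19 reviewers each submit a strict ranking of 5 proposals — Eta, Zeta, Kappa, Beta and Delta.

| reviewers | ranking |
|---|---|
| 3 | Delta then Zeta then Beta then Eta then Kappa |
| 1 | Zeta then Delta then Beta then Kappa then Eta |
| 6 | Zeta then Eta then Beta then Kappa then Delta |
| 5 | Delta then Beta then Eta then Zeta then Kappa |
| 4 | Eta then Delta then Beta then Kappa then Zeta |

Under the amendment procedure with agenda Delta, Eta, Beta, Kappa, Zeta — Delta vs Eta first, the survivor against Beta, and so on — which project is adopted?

Zeta

Round 1: Delta vs Eta — 9–10, Eta advances.
Round 2: Eta vs Beta — 10–9, Eta advances.
Round 3: Eta vs Kappa — 18–1, Eta advances.
Round 4: Eta vs Zeta — 9–10, Zeta advances.
The agenda winner is Zeta.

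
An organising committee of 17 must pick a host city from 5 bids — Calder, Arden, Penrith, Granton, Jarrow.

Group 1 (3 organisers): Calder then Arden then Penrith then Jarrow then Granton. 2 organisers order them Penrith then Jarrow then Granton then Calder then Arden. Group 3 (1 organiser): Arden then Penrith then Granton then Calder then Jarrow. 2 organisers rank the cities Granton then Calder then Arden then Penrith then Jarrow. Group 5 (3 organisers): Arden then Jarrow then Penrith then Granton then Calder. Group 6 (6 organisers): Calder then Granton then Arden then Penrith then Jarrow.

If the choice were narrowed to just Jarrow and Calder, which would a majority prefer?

Calder

Ballots ranking Jarrow above Calder: 2 + 3 = 5.
Ballots ranking Calder above Jarrow: 17 − 5 = 12.
Calder wins the head-to-head 12–5.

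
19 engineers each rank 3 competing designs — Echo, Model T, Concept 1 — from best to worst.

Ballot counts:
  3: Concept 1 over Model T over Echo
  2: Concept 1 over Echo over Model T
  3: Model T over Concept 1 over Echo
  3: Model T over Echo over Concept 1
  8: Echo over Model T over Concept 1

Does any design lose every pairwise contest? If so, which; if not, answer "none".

Concept 1

Pairwise majorities:
Echo vs Model T: Echo wins 10–9.
Echo vs Concept 1: Echo is ranked higher on 3+8 = 11 ballots, Concept 1 on 8. Echo wins 11–8.
Model T vs Concept 1: 3+3+8 = 14 for Model T, 5 for Concept 1 — Model T by 14–5.
Concept 1 is beaten in every head-to-head and is the Condorcet loser.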